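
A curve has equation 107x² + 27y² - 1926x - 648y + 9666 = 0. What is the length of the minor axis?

6√3

Group the x- and y-terms: 107(x² - 18x) + 27(y² - 24y) = -9666
107(x - 9)² + 27(y - 12)² = -9666 + 8667 + 3888 = 2889
Divide by 2889: (x - 9)²/27 + (y - 12)²/107 = 1
Ellipse, center (9, 12), major axis vertical; a² = 107, b² = 27.
b² = 27 so b = 3√3; the minor axis has length 2b = 6√3.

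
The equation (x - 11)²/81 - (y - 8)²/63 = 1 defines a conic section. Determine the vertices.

(2, 8) and (20, 8)

Center (11, 8). The positive term is the x-term, so the transverse axis is horizontal; a² = 81, b² = 63.
a = 9. Vertices at (h ± a, k).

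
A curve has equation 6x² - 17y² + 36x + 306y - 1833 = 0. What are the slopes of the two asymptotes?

√102/17 and -√102/17

6(x² + 6x) -17(y² - 18y) = 1833
Completing the square gives 6(x + 3)² -17(y - 9)² = 1833 + 54 - 1377 = 510.
Dividing both sides by 510: (x + 3)²/85 - (y - 9)²/30 = 1
Hyperbola, center (-3, 9), transverse axis horizontal; a² = 85, b² = 30.
For a horizontal hyperbola the asymptotes have slope ±b/a.
Here that is ±√30/√85 = ±√102/17.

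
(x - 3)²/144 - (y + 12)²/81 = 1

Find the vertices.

(-9, -12) and (15, -12)

Center (3, -12). The positive term is the x-term, so the transverse axis is horizontal; a² = 144, b² = 81.
a = 12. Vertices at (h ± a, k).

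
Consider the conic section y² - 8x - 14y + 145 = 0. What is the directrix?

x = 10

Only y is squared. Complete the square in y: (y - 7)² = 8(x - 12).
Vertex (12, 7); 4p = 8 so p = 2. Opens right.
Directrix is the vertical line x = h − p = 12 − (2) = 10.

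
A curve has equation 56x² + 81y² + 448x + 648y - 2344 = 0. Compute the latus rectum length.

112/9

Group: 56(x² + 8x) + 81(y² + 8y) = 2344
Complete the square: 56(x + 4)² + 81(y + 4)² = 2344 + 896 + 1296 = 4536
Divide by 4536: (x + 4)²/81 + (y + 4)²/56 = 1
Ellipse, center (-4, -4), major axis horizontal; a² = 81, b² = 56.
Latus rectum length = 2b²/a = 2·56/9 = 112/9.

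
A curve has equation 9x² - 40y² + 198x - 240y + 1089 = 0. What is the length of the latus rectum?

80/3

Collect terms: 9(x² + 22x) -40(y² + 6y) = -1089
9(x + 11)² -40(y + 3)² = -1089 + 1089 - 360 = -360
Divide by -360: (y + 3)²/9 - (x + 11)²/40 = 1
Hyperbola, center (-11, -3), transverse axis vertical; a² = 9, b² = 40.
Latus rectum length = 2b²/a = 2·40/3 = 80/3.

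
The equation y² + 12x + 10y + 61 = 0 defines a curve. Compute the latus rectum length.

Only y is squared. Complete the square in y: (y + 5)² = -12(x + 3).
Vertex (-3, -5); 4p = -12 so p = -3. Opens left.
Latus rectum length = |4p| = 12.

12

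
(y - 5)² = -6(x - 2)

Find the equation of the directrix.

x = 7/2

Vertex (2, 5); 4p = -6 so p = -3/2. Opens left.
Directrix is the vertical line x = h − p = 2 − (-3/2) = 7/2.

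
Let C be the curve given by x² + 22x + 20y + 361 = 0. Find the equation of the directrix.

y = -7

Only x is squared. Complete the square in x: (x + 11)² = -20(y + 12).
Vertex (-11, -12); 4p = -20 so p = -5. Opens down.
Directrix is the horizontal line y = k − p = -12 − (-5) = -7.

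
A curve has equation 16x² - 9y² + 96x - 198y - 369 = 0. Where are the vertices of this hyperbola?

(-3, -19) and (-3, -3)

Collect terms: 16(x² + 6x) -9(y² + 22y) = 369
16(x + 3)² -9(y + 11)² = 369 + 144 - 1089 = -576
Divide by -576: (y + 11)²/64 - (x + 3)²/36 = 1
Hyperbola, center (-3, -11), transverse axis vertical; a² = 64, b² = 36.
a = 8. Vertices at (h, k ± a).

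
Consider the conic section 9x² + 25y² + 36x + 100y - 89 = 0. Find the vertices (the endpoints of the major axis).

9(x² + 4x) + 25(y² + 4y) = 89
Complete the square in x and y: 9(x + 2)² + 25(y + 2)² = 89 + 36 + 100 = 225
Divide by 225: (x + 2)²/25 + (y + 2)²/9 = 1
Ellipse, center (-2, -2), major axis horizontal; a² = 25, b² = 9.
a = 5. Vertices at (h ± a, k).

(-7, -2) and (3, -2)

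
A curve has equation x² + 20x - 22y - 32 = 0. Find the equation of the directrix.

Only x is squared. Complete the square in x: (x + 10)² = 22(y + 6).
Vertex (-10, -6); 4p = 22 so p = 11/2. Opens up.
Directrix is the horizontal line y = k − p = -6 − (11/2) = -23/2.

y = -23/2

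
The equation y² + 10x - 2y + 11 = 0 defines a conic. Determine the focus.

Only y is squared. Complete the square in y: (y - 1)² = -10(x + 1).
Vertex (-1, 1); 4p = -10 so p = -5/2. Opens left.
Focus is p units from the vertex along the axis: (h + p, k).

(-7/2, 1)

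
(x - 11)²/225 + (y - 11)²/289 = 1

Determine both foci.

Center (11, 11). The larger denominator 289 sits under the y-term, so the major axis is vertical; a² = 289, b² = 225.
c² = a² - b² = 289 - 225 = 64, so c = 8.
Foci lie on the vertical axis through the center: (h, k ± c).

(11, 3) and (11, 19)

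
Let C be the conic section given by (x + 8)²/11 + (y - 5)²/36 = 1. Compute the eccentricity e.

Center (-8, 5). The larger denominator 36 sits under the y-term, so the major axis is vertical; a² = 36, b² = 11.
c² = a² - b² = 25, so c = 5.
e = c/a = 5/6.

e = 5/6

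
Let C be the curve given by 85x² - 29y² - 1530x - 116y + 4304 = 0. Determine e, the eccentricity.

Group: 85(x² - 18x) -29(y² + 4y) = -4304
Completing the square gives 85(x - 9)² -29(y + 2)² = -4304 + 6885 - 116 = 2465.
Divide by 2465: (x - 9)²/29 - (y + 2)²/85 = 1
Hyperbola, center (9, -2), transverse axis horizontal; a² = 29, b² = 85.
c² = a² + b² = 114, so c = √114.
e = c/a = √114/√29 = √3306/29.

e = √3306/29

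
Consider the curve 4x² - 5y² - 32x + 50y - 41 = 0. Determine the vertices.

(4, 3) and (4, 7)

Group the x- and y-terms: 4(x² - 8x) -5(y² - 10y) = 41
Complete the square: 4(x - 4)² -5(y - 5)² = 41 + 64 - 125 = -20
Divide by -20: (y - 5)²/4 - (x - 4)²/5 = 1
Hyperbola, center (4, 5), transverse axis vertical; a² = 4, b² = 5.
a = 2. Vertices at (h, k ± a).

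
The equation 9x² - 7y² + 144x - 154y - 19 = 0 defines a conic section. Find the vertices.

9(x² + 16x) -7(y² + 22y) = 19
Complete the square in x and y: 9(x + 8)² -7(y + 11)² = 19 + 576 - 847 = -252
Divide through by -252 to get (y + 11)²/36 - (x + 8)²/28 = 1.
Hyperbola, center (-8, -11), transverse axis vertical; a² = 36, b² = 28.
a = 6. Vertices at (h, k ± a).

(-8, -17) and (-8, -5)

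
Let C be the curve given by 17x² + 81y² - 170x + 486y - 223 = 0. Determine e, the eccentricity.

e = 8/9

Group the x- and y-terms: 17(x² - 10x) + 81(y² + 6y) = 223
17(x - 5)² + 81(y + 3)² = 223 + 425 + 729 = 1377
Dividing both sides by 1377: (x - 5)²/81 + (y + 3)²/17 = 1
Ellipse, center (5, -3), major axis horizontal; a² = 81, b² = 17.
c² = a² - b² = 64, so c = 8.
e = c/a = 8/9.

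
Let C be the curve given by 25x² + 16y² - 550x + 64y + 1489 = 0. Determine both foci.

Rearranging, 25(x² - 22x) + 16(y² + 4y) = -1489.
Complete the square: 25(x - 11)² + 16(y + 2)² = -1489 + 3025 + 64 = 1600
Divide by 1600: (x - 11)²/64 + (y + 2)²/100 = 1
Ellipse, center (11, -2), major axis vertical; a² = 100, b² = 64.
c² = a² - b² = 100 - 64 = 36, so c = 6.
Foci lie on the vertical axis through the center: (h, k ± c).

(11, -8) and (11, 4)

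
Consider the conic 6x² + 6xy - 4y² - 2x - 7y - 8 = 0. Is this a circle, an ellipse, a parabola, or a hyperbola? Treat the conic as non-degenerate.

hyperbola

A = 6, B = 6, C = -4.
Discriminant B² − 4AC = 6² − 4·6·(-4) = 132.
B² − 4AC > 0 ⇒ hyperbola.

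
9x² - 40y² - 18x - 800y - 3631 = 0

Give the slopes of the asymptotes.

9(x² - 2x) -40(y² + 20y) = 3631
Completing the square gives 9(x - 1)² -40(y + 10)² = 3631 + 9 - 4000 = -360.
Divide by -360: (y + 10)²/9 - (x - 1)²/40 = 1
Hyperbola, center (1, -10), transverse axis vertical; a² = 9, b² = 40.
For a vertical hyperbola the asymptotes have slope ±a/b.
Here that is ±3/2√10 = ±3√10/20.

3√10/20 and -3√10/20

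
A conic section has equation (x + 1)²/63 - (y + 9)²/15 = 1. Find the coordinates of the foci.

Center (-1, -9). The positive term is the x-term, so the transverse axis is horizontal; a² = 63, b² = 15.
c² = a² + b² = 63 + 15 = 78, so c = √78.
Foci lie on the horizontal axis through the center: (h ± c, k).

(-1 - √78, -9) and (-1 + √78, -9)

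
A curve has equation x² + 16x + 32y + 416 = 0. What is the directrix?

y = -3

Only x is squared. Complete the square in x: (x + 8)² = -32(y + 11).
Vertex (-8, -11); 4p = -32 so p = -8. Opens down.
Directrix is the horizontal line y = k − p = -11 − (-8) = -3.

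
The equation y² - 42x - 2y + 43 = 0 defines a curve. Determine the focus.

(23/2, 1)

Only y is squared. Complete the square in y: (y - 1)² = 42(x - 1).
Vertex (1, 1); 4p = 42 so p = 21/2. Opens right.
Focus is p units from the vertex along the axis: (h + p, k).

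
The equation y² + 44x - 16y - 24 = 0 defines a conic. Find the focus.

Only y is squared. Complete the square in y: (y - 8)² = -44(x - 2).
Vertex (2, 8); 4p = -44 so p = -11. Opens left.
Focus is p units from the vertex along the axis: (h + p, k).

(-9, 8)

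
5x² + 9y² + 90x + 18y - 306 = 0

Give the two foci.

(-17, -1) and (-1, -1)

Group: 5(x² + 18x) + 9(y² + 2y) = 306
Complete the square: 5(x + 9)² + 9(y + 1)² = 306 + 405 + 9 = 720
Divide through by 720 to get (x + 9)²/144 + (y + 1)²/80 = 1.
Ellipse, center (-9, -1), major axis horizontal; a² = 144, b² = 80.
c² = a² - b² = 144 - 80 = 64, so c = 8.
Foci lie on the horizontal axis through the center: (h ± c, k).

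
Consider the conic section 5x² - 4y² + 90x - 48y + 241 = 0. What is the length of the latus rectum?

5

Group: 5(x² + 18x) -4(y² + 12y) = -241
Complete the square: 5(x + 9)² -4(y + 6)² = -241 + 405 - 144 = 20
Divide through by 20 to get (x + 9)²/4 - (y + 6)²/5 = 1.
Hyperbola, center (-9, -6), transverse axis horizontal; a² = 4, b² = 5.
Latus rectum length = 2b²/a = 2·5/2 = 5.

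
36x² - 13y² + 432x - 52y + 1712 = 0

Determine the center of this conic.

Group the x- and y-terms: 36(x² + 12x) -13(y² + 4y) = -1712
Complete the square: 36(x + 6)² -13(y + 2)² = -1712 + 1296 - 52 = -468
Dividing both sides by -468: (y + 2)²/36 - (x + 6)²/13 = 1
Hyperbola with center (-6, -2).

(-6, -2)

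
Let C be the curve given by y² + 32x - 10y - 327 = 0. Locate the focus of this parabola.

(3, 5)

Only y is squared. Complete the square in y: (y - 5)² = -32(x - 11).
Vertex (11, 5); 4p = -32 so p = -8. Opens left.
Focus is p units from the vertex along the axis: (h + p, k).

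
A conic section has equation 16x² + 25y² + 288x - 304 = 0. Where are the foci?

(-15, 0) and (-3, 0)

Collect terms: 16(x² + 18x) + 25y² = 304
16(x + 9)² + 25y² = 304 + 1296 + 0 = 1600
Divide by 1600: (x + 9)²/100 + y²/64 = 1
Ellipse, center (-9, 0), major axis horizontal; a² = 100, b² = 64.
c² = a² - b² = 100 - 64 = 36, so c = 6.
Foci lie on the horizontal axis through the center: (h ± c, k).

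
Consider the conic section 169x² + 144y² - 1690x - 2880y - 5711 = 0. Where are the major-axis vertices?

169(x² - 10x) + 144(y² - 20y) = 5711
Complete the square in x and y: 169(x - 5)² + 144(y - 10)² = 5711 + 4225 + 14400 = 24336
Dividing both sides by 24336: (x - 5)²/144 + (y - 10)²/169 = 1
Ellipse, center (5, 10), major axis vertical; a² = 169, b² = 144.
a = 13. Vertices at (h, k ± a).

(5, -3) and (5, 23)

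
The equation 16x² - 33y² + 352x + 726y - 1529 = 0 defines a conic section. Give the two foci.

Collect terms: 16(x² + 22x) -33(y² - 22y) = 1529
Complete the square: 16(x + 11)² -33(y - 11)² = 1529 + 1936 - 3993 = -528
Divide by -528: (y - 11)²/16 - (x + 11)²/33 = 1
Hyperbola, center (-11, 11), transverse axis vertical; a² = 16, b² = 33.
c² = a² + b² = 16 + 33 = 49, so c = 7.
Foci lie on the vertical axis through the center: (h, k ± c).

(-11, 4) and (-11, 18)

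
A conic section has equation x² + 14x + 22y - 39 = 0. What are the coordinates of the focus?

(-7, -3/2)

Only x is squared. Complete the square in x: (x + 7)² = -22(y - 4).
Vertex (-7, 4); 4p = -22 so p = -11/2. Opens down.
Focus is p units from the vertex along the axis: (h, k + p).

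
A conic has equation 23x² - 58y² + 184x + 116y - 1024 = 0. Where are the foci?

(-13, 1) and (5, 1)

Group the x- and y-terms: 23(x² + 8x) -58(y² - 2y) = 1024
Complete the square: 23(x + 4)² -58(y - 1)² = 1024 + 368 - 58 = 1334
Divide through by 1334 to get (x + 4)²/58 - (y - 1)²/23 = 1.
Hyperbola, center (-4, 1), transverse axis horizontal; a² = 58, b² = 23.
c² = a² + b² = 58 + 23 = 81, so c = 9.
Foci lie on the horizontal axis through the center: (h ± c, k).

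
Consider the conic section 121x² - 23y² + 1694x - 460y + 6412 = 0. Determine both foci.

Group: 121(x² + 14x) -23(y² + 20y) = -6412
Complete the square: 121(x + 7)² -23(y + 10)² = -6412 + 5929 - 2300 = -2783
Divide through by -2783 to get (y + 10)²/121 - (x + 7)²/23 = 1.
Hyperbola, center (-7, -10), transverse axis vertical; a² = 121, b² = 23.
c² = a² + b² = 121 + 23 = 144, so c = 12.
Foci lie on the vertical axis through the center: (h, k ± c).

(-7, -22) and (-7, 2)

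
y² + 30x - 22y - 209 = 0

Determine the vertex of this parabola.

(11, 11)

Only y is squared. Complete the square in y: (y - 11)² = -30(x - 11).
Vertex (11, 11); 4p = -30 so p = -15/2. Opens left.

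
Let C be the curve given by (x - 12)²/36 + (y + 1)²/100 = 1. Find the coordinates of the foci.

(12, -9) and (12, 7)

Center (12, -1). The larger denominator 100 sits under the y-term, so the major axis is vertical; a² = 100, b² = 36.
c² = a² - b² = 100 - 36 = 64, so c = 8.
Foci lie on the vertical axis through the center: (h, k ± c).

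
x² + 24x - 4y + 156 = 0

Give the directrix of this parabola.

Only x is squared. Complete the square in x: (x + 12)² = 4(y - 3).
Vertex (-12, 3); 4p = 4 so p = 1. Opens up.
Directrix is the horizontal line y = k − p = 3 − (1) = 2.

y = 2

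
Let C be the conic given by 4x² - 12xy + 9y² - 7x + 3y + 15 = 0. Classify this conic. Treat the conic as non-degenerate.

parabola

A = 4, B = -12, C = 9.
Discriminant B² − 4AC = (-12)² − 4·4·9 = 0.
B² − 4AC = 0 ⇒ parabola.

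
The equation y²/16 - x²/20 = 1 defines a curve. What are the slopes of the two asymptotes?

2√5/5 and -2√5/5

Center (0, 0). The positive term is the y-term, so the transverse axis is vertical; a² = 16, b² = 20.
For a vertical hyperbola the asymptotes have slope ±a/b.
Here that is ±4/2√5 = ±2√5/5.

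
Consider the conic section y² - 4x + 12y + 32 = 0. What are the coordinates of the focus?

(0, -6)

Only y is squared. Complete the square in y: (y + 6)² = 4(x + 1).
Vertex (-1, -6); 4p = 4 so p = 1. Opens right.
Focus is p units from the vertex along the axis: (h + p, k).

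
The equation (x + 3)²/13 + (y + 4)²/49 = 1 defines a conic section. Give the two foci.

(-3, -10) and (-3, 2)

Center (-3, -4). The larger denominator 49 sits under the y-term, so the major axis is vertical; a² = 49, b² = 13.
c² = a² - b² = 49 - 13 = 36, so c = 6.
Foci lie on the vertical axis through the center: (h, k ± c).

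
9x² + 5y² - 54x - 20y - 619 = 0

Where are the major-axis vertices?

Group the x- and y-terms: 9(x² - 6x) + 5(y² - 4y) = 619
Complete the square in x and y: 9(x - 3)² + 5(y - 2)² = 619 + 81 + 20 = 720
Divide through by 720 to get (x - 3)²/80 + (y - 2)²/144 = 1.
Ellipse, center (3, 2), major axis vertical; a² = 144, b² = 80.
a = 12. Vertices at (h, k ± a).

(3, -10) and (3, 14)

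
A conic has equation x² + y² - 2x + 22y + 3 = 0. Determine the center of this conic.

(1, -11)

Group: (x² - 2x) + (y² + 22y) = -3
Completing the square gives (x - 1)² + (y + 11)² = -3 + 1 + 121 = 119.
So (x - 1)² + (y + 11)² = 119.
Circle centered at (1, -11) with r² = 119.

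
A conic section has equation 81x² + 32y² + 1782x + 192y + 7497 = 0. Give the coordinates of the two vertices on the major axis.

Group: 81(x² + 22x) + 32(y² + 6y) = -7497
Completing the square gives 81(x + 11)² + 32(y + 3)² = -7497 + 9801 + 288 = 2592.
Divide by 2592: (x + 11)²/32 + (y + 3)²/81 = 1
Ellipse, center (-11, -3), major axis vertical; a² = 81, b² = 32.
a = 9. Vertices at (h, k ± a).

(-11, -12) and (-11, 6)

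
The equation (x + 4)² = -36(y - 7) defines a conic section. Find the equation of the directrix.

Vertex (-4, 7); 4p = -36 so p = -9. Opens down.
Directrix is the horizontal line y = k − p = 7 − (-9) = 16.

y = 16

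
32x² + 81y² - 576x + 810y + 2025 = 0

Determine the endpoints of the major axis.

Group the x- and y-terms: 32(x² - 18x) + 81(y² + 10y) = -2025
Complete the square in x and y: 32(x - 9)² + 81(y + 5)² = -2025 + 2592 + 2025 = 2592
Divide through by 2592 to get (x - 9)²/81 + (y + 5)²/32 = 1.
Ellipse, center (9, -5), major axis horizontal; a² = 81, b² = 32.
a = 9. Vertices at (h ± a, k).

(0, -5) and (18, -5)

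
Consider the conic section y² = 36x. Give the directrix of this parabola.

Vertex (0, 0); 4p = 36 so p = 9. Opens right.
Directrix is the vertical line x = h − p = 0 − (9) = -9.

x = -9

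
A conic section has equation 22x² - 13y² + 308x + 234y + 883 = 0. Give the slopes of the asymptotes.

√286/13 and -√286/13

22(x² + 14x) -13(y² - 18y) = -883
22(x + 7)² -13(y - 9)² = -883 + 1078 - 1053 = -858
Dividing both sides by -858: (y - 9)²/66 - (x + 7)²/39 = 1
Hyperbola, center (-7, 9), transverse axis vertical; a² = 66, b² = 39.
For a vertical hyperbola the asymptotes have slope ±a/b.
Here that is ±√66/√39 = ±√286/13.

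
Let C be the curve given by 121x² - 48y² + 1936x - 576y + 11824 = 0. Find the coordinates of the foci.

(-8, -19) and (-8, 7)

Group the x- and y-terms: 121(x² + 16x) -48(y² + 12y) = -11824
Completing the square gives 121(x + 8)² -48(y + 6)² = -11824 + 7744 - 1728 = -5808.
Dividing both sides by -5808: (y + 6)²/121 - (x + 8)²/48 = 1
Hyperbola, center (-8, -6), transverse axis vertical; a² = 121, b² = 48.
c² = a² + b² = 121 + 48 = 169, so c = 13.
Foci lie on the vertical axis through the center: (h, k ± c).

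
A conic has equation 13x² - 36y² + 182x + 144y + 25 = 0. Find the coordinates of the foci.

Group: 13(x² + 14x) -36(y² - 4y) = -25
Completing the square gives 13(x + 7)² -36(y - 2)² = -25 + 637 - 144 = 468.
Dividing both sides by 468: (x + 7)²/36 - (y - 2)²/13 = 1
Hyperbola, center (-7, 2), transverse axis horizontal; a² = 36, b² = 13.
c² = a² + b² = 36 + 13 = 49, so c = 7.
Foci lie on the horizontal axis through the center: (h ± c, k).

(-14, 2) and (0, 2)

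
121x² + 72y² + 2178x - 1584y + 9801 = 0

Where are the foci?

Group: 121(x² + 18x) + 72(y² - 22y) = -9801
Completing the square gives 121(x + 9)² + 72(y - 11)² = -9801 + 9801 + 8712 = 8712.
Divide through by 8712 to get (x + 9)²/72 + (y - 11)²/121 = 1.
Ellipse, center (-9, 11), major axis vertical; a² = 121, b² = 72.
c² = a² - b² = 121 - 72 = 49, so c = 7.
Foci lie on the vertical axis through the center: (h, k ± c).

(-9, 4) and (-9, 18)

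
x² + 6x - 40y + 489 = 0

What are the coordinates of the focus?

(-3, 22)

Only x is squared. Complete the square in x: (x + 3)² = 40(y - 12).
Vertex (-3, 12); 4p = 40 so p = 10. Opens up.
Focus is p units from the vertex along the axis: (h, k + p).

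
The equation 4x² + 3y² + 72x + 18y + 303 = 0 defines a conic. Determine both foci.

Group: 4(x² + 18x) + 3(y² + 6y) = -303
Completing the square gives 4(x + 9)² + 3(y + 3)² = -303 + 324 + 27 = 48.
Dividing both sides by 48: (x + 9)²/12 + (y + 3)²/16 = 1
Ellipse, center (-9, -3), major axis vertical; a² = 16, b² = 12.
c² = a² - b² = 16 - 12 = 4, so c = 2.
Foci lie on the vertical axis through the center: (h, k ± c).

(-9, -5) and (-9, -1)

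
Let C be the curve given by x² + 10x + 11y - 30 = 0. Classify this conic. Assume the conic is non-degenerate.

parabola

No xy term. Coefficients of x² and y² are A = 1, C = 0.
Exactly one squared variable ⇒ parabola.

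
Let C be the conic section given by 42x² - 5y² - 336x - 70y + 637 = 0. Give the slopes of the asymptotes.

√210/5 and -√210/5

Collect terms: 42(x² - 8x) -5(y² + 14y) = -637
Complete the square: 42(x - 4)² -5(y + 7)² = -637 + 672 - 245 = -210
Divide through by -210 to get (y + 7)²/42 - (x - 4)²/5 = 1.
Hyperbola, center (4, -7), transverse axis vertical; a² = 42, b² = 5.
For a vertical hyperbola the asymptotes have slope ±a/b.
Here that is ±√42/√5 = ±√210/5.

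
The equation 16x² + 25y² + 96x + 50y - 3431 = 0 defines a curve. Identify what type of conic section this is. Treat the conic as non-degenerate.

No xy term. Coefficients of x² and y² are A = 16, C = 25.
A and C have the same sign but A ≠ C ⇒ ellipse.

ellipse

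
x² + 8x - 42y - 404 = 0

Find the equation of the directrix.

y = -41/2

Only x is squared. Complete the square in x: (x + 4)² = 42(y + 10).
Vertex (-4, -10); 4p = 42 so p = 21/2. Opens up.
Directrix is the horizontal line y = k − p = -10 − (21/2) = -41/2.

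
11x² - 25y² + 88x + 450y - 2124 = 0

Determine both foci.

(-10, 9) and (2, 9)

Group the x- and y-terms: 11(x² + 8x) -25(y² - 18y) = 2124
Completing the square gives 11(x + 4)² -25(y - 9)² = 2124 + 176 - 2025 = 275.
Divide by 275: (x + 4)²/25 - (y - 9)²/11 = 1
Hyperbola, center (-4, 9), transverse axis horizontal; a² = 25, b² = 11.
c² = a² + b² = 25 + 11 = 36, so c = 6.
Foci lie on the horizontal axis through the center: (h ± c, k).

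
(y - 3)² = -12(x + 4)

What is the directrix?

Vertex (-4, 3); 4p = -12 so p = -3. Opens left.
Directrix is the vertical line x = h − p = -4 − (-3) = -1.

x = -1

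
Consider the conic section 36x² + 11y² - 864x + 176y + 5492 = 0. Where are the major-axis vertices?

(12, -14) and (12, -2)

Group the x- and y-terms: 36(x² - 24x) + 11(y² + 16y) = -5492
Complete the square in x and y: 36(x - 12)² + 11(y + 8)² = -5492 + 5184 + 704 = 396
Divide by 396: (x - 12)²/11 + (y + 8)²/36 = 1
Ellipse, center (12, -8), major axis vertical; a² = 36, b² = 11.
a = 6. Vertices at (h, k ± a).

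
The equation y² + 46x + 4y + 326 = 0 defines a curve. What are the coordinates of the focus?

Only y is squared. Complete the square in y: (y + 2)² = -46(x + 7).
Vertex (-7, -2); 4p = -46 so p = -23/2. Opens left.
Focus is p units from the vertex along the axis: (h + p, k).

(-37/2, -2)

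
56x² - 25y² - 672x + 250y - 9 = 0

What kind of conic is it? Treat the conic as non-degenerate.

hyperbola

No xy term. Coefficients of x² and y² are A = 56, C = -25.
A and C have opposite signs ⇒ hyperbola.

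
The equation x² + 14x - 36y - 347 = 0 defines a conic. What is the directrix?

y = -20

Only x is squared. Complete the square in x: (x + 7)² = 36(y + 11).
Vertex (-7, -11); 4p = 36 so p = 9. Opens up.
Directrix is the horizontal line y = k − p = -11 − (9) = -20.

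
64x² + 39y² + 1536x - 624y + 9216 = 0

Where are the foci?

64(x² + 24x) + 39(y² - 16y) = -9216
Complete the square in x and y: 64(x + 12)² + 39(y - 8)² = -9216 + 9216 + 2496 = 2496
Divide by 2496: (x + 12)²/39 + (y - 8)²/64 = 1
Ellipse, center (-12, 8), major axis vertical; a² = 64, b² = 39.
c² = a² - b² = 64 - 39 = 25, so c = 5.
Foci lie on the vertical axis through the center: (h, k ± c).

(-12, 3) and (-12, 13)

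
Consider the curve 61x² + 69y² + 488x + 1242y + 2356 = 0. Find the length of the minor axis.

2√61

Collect terms: 61(x² + 8x) + 69(y² + 18y) = -2356
Complete the square in x and y: 61(x + 4)² + 69(y + 9)² = -2356 + 976 + 5589 = 4209
Dividing both sides by 4209: (x + 4)²/69 + (y + 9)²/61 = 1
Ellipse, center (-4, -9), major axis horizontal; a² = 69, b² = 61.
b² = 61 so b = √61; the minor axis has length 2b = 2√61.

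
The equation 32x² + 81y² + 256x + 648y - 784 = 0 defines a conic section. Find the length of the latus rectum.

64/9

Group the x- and y-terms: 32(x² + 8x) + 81(y² + 8y) = 784
Complete the square: 32(x + 4)² + 81(y + 4)² = 784 + 512 + 1296 = 2592
Dividing both sides by 2592: (x + 4)²/81 + (y + 4)²/32 = 1
Ellipse, center (-4, -4), major axis horizontal; a² = 81, b² = 32.
Latus rectum length = 2b²/a = 2·32/9 = 64/9.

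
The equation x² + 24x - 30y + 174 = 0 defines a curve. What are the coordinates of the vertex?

Only x is squared. Complete the square in x: (x + 12)² = 30(y - 1).
Vertex (-12, 1); 4p = 30 so p = 15/2. Opens up.

(-12, 1)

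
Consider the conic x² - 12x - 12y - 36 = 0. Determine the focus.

(6, -3)

Only x is squared. Complete the square in x: (x - 6)² = 12(y + 6).
Vertex (6, -6); 4p = 12 so p = 3. Opens up.
Focus is p units from the vertex along the axis: (h, k + p).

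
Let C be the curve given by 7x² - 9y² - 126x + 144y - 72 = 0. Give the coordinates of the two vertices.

Group the x- and y-terms: 7(x² - 18x) -9(y² - 16y) = 72
Complete the square: 7(x - 9)² -9(y - 8)² = 72 + 567 - 576 = 63
Divide by 63: (x - 9)²/9 - (y - 8)²/7 = 1
Hyperbola, center (9, 8), transverse axis horizontal; a² = 9, b² = 7.
a = 3. Vertices at (h ± a, k).

(6, 8) and (12, 8)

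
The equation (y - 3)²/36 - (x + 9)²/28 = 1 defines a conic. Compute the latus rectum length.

28/3

Center (-9, 3). The positive term is the y-term, so the transverse axis is vertical; a² = 36, b² = 28.
Latus rectum length = 2b²/a = 2·28/6 = 28/3.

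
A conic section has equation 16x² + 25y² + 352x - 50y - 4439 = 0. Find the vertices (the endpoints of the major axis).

(-31, 1) and (9, 1)

Rearranging, 16(x² + 22x) + 25(y² - 2y) = 4439.
Complete the square: 16(x + 11)² + 25(y - 1)² = 4439 + 1936 + 25 = 6400
Dividing both sides by 6400: (x + 11)²/400 + (y - 1)²/256 = 1
Ellipse, center (-11, 1), major axis horizontal; a² = 400, b² = 256.
a = 20. Vertices at (h ± a, k).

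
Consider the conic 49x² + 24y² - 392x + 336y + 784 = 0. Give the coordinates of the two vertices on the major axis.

(4, -14) and (4, 0)

Rearranging, 49(x² - 8x) + 24(y² + 14y) = -784.
Complete the square in x and y: 49(x - 4)² + 24(y + 7)² = -784 + 784 + 1176 = 1176
Divide by 1176: (x - 4)²/24 + (y + 7)²/49 = 1
Ellipse, center (4, -7), major axis vertical; a² = 49, b² = 24.
a = 7. Vertices at (h, k ± a).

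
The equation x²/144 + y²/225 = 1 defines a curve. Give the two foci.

Center (0, 0). The larger denominator 225 sits under the y-term, so the major axis is vertical; a² = 225, b² = 144.
c² = a² - b² = 225 - 144 = 81, so c = 9.
Foci lie on the vertical axis through the center: (h, k ± c).

(0, -9) and (0, 9)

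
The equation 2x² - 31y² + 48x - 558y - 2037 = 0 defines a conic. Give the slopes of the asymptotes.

√62/31 and -√62/31

Collect terms: 2(x² + 24x) -31(y² + 18y) = 2037
Completing the square gives 2(x + 12)² -31(y + 9)² = 2037 + 288 - 2511 = -186.
Divide through by -186 to get (y + 9)²/6 - (x + 12)²/93 = 1.
Hyperbola, center (-12, -9), transverse axis vertical; a² = 6, b² = 93.
For a vertical hyperbola the asymptotes have slope ±a/b.
Here that is ±√6/√93 = ±√62/31.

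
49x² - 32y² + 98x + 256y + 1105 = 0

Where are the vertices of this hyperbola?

Collect terms: 49(x² + 2x) -32(y² - 8y) = -1105
49(x + 1)² -32(y - 4)² = -1105 + 49 - 512 = -1568
Dividing both sides by -1568: (y - 4)²/49 - (x + 1)²/32 = 1
Hyperbola, center (-1, 4), transverse axis vertical; a² = 49, b² = 32.
a = 7. Vertices at (h, k ± a).

(-1, -3) and (-1, 11)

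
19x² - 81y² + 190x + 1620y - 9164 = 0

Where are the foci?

19(x² + 10x) -81(y² - 20y) = 9164
Completing the square gives 19(x + 5)² -81(y - 10)² = 9164 + 475 - 8100 = 1539.
Dividing both sides by 1539: (x + 5)²/81 - (y - 10)²/19 = 1
Hyperbola, center (-5, 10), transverse axis horizontal; a² = 81, b² = 19.
c² = a² + b² = 81 + 19 = 100, so c = 10.
Foci lie on the horizontal axis through the center: (h ± c, k).

(-15, 10) and (5, 10)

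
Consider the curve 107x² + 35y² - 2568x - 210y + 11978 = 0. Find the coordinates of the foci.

(12, 3 - 6√2) and (12, 3 + 6√2)

107(x² - 24x) + 35(y² - 6y) = -11978
Completing the square gives 107(x - 12)² + 35(y - 3)² = -11978 + 15408 + 315 = 3745.
Divide through by 3745 to get (x - 12)²/35 + (y - 3)²/107 = 1.
Ellipse, center (12, 3), major axis vertical; a² = 107, b² = 35.
c² = a² - b² = 107 - 35 = 72, so c = 6√2.
Foci lie on the vertical axis through the center: (h, k ± c).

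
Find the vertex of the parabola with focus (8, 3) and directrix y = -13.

(8, -5)

The vertex is the midpoint between the focus and the directrix along the axis of symmetry.
Axis is vertical (directrix is horizontal). Vertex y-coordinate = (3 + (-13))/2 = -5; x-coordinate = 8.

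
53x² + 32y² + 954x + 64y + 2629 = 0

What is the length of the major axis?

Group: 53(x² + 18x) + 32(y² + 2y) = -2629
Complete the square in x and y: 53(x + 9)² + 32(y + 1)² = -2629 + 4293 + 32 = 1696
Divide through by 1696 to get (x + 9)²/32 + (y + 1)²/53 = 1.
Ellipse, center (-9, -1), major axis vertical; a² = 53, b² = 32.
a² = 53 so a = √53; the major axis has length 2a = 2√53.

2√53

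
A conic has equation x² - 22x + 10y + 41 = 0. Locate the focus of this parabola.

(11, 11/2)

Only x is squared. Complete the square in x: (x - 11)² = -10(y - 8).
Vertex (11, 8); 4p = -10 so p = -5/2. Opens down.
Focus is p units from the vertex along the axis: (h, k + p).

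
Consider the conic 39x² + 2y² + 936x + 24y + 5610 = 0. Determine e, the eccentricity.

Group the x- and y-terms: 39(x² + 24x) + 2(y² + 12y) = -5610
39(x + 12)² + 2(y + 6)² = -5610 + 5616 + 72 = 78
Dividing both sides by 78: (x + 12)²/2 + (y + 6)²/39 = 1
Ellipse, center (-12, -6), major axis vertical; a² = 39, b² = 2.
c² = a² - b² = 37, so c = √37.
e = c/a = √37/√39 = √1443/39.

e = √1443/39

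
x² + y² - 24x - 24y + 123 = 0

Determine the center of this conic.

Group the x- and y-terms: (x² - 24x) + (y² - 24y) = -123
(x - 12)² + (y - 12)² = -123 + 144 + 144 = 165
So (x - 12)² + (y - 12)² = 165.
Circle centered at (12, 12) with r² = 165.

(12, 12)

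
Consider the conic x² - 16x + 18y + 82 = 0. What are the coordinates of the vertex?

Only x is squared. Complete the square in x: (x - 8)² = -18(y + 1).
Vertex (8, -1); 4p = -18 so p = -9/2. Opens down.

(8, -1)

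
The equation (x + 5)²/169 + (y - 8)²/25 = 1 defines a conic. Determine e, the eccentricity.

Center (-5, 8). The larger denominator 169 sits under the x-term, so the major axis is horizontal; a² = 169, b² = 25.
c² = a² - b² = 144, so c = 12.
e = c/a = 12/13.

e = 12/13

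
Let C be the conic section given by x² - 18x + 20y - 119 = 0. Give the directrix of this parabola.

Only x is squared. Complete the square in x: (x - 9)² = -20(y - 10).
Vertex (9, 10); 4p = -20 so p = -5. Opens down.
Directrix is the horizontal line y = k − p = 10 − (-5) = 15.

y = 15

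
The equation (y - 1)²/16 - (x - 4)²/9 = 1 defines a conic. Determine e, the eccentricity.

e = 5/4

Center (4, 1). The positive term is the y-term, so the transverse axis is vertical; a² = 16, b² = 9.
c² = a² + b² = 25, so c = 5.
e = c/a = 5/4.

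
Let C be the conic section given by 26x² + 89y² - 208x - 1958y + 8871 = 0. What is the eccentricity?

Collect terms: 26(x² - 8x) + 89(y² - 22y) = -8871
Completing the square gives 26(x - 4)² + 89(y - 11)² = -8871 + 416 + 10769 = 2314.
Divide through by 2314 to get (x - 4)²/89 + (y - 11)²/26 = 1.
Ellipse, center (4, 11), major axis horizontal; a² = 89, b² = 26.
c² = a² - b² = 63, so c = 3√7.
e = c/a = 3√7/√89 = 3√623/89.

e = 3√623/89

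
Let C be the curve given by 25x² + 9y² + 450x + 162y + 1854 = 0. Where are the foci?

Group: 25(x² + 18x) + 9(y² + 18y) = -1854
Completing the square gives 25(x + 9)² + 9(y + 9)² = -1854 + 2025 + 729 = 900.
Divide by 900: (x + 9)²/36 + (y + 9)²/100 = 1
Ellipse, center (-9, -9), major axis vertical; a² = 100, b² = 36.
c² = a² - b² = 100 - 36 = 64, so c = 8.
Foci lie on the vertical axis through the center: (h, k ± c).

(-9, -17) and (-9, -1)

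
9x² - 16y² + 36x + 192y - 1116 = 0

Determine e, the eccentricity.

Collect terms: 9(x² + 4x) -16(y² - 12y) = 1116
Complete the square in x and y: 9(x + 2)² -16(y - 6)² = 1116 + 36 - 576 = 576
Dividing both sides by 576: (x + 2)²/64 - (y - 6)²/36 = 1
Hyperbola, center (-2, 6), transverse axis horizontal; a² = 64, b² = 36.
c² = a² + b² = 100, so c = 10.
e = c/a = 10/8 = 5/4.

e = 5/4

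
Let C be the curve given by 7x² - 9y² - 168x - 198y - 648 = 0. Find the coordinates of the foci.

(0, -11) and (24, -11)

Group: 7(x² - 24x) -9(y² + 22y) = 648
Complete the square in x and y: 7(x - 12)² -9(y + 11)² = 648 + 1008 - 1089 = 567
Dividing both sides by 567: (x - 12)²/81 - (y + 11)²/63 = 1
Hyperbola, center (12, -11), transverse axis horizontal; a² = 81, b² = 63.
c² = a² + b² = 81 + 63 = 144, so c = 12.
Foci lie on the horizontal axis through the center: (h ± c, k).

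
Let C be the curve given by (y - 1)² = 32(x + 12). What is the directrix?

x = -20

Vertex (-12, 1); 4p = 32 so p = 8. Opens right.
Directrix is the vertical line x = h − p = -12 − (8) = -20.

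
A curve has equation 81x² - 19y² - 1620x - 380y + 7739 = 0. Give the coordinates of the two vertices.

Group the x- and y-terms: 81(x² - 20x) -19(y² + 20y) = -7739
81(x - 10)² -19(y + 10)² = -7739 + 8100 - 1900 = -1539
Dividing both sides by -1539: (y + 10)²/81 - (x - 10)²/19 = 1
Hyperbola, center (10, -10), transverse axis vertical; a² = 81, b² = 19.
a = 9. Vertices at (h, k ± a).

(10, -19) and (10, -1)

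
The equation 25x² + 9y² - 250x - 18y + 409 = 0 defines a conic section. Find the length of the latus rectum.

18/5

Collect terms: 25(x² - 10x) + 9(y² - 2y) = -409
Complete the square: 25(x - 5)² + 9(y - 1)² = -409 + 625 + 9 = 225
Dividing both sides by 225: (x - 5)²/9 + (y - 1)²/25 = 1
Ellipse, center (5, 1), major axis vertical; a² = 25, b² = 9.
Latus rectum length = 2b²/a = 2·9/5 = 18/5.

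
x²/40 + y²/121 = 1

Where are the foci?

(0, -9) and (0, 9)

Center (0, 0). The larger denominator 121 sits under the y-term, so the major axis is vertical; a² = 121, b² = 40.
c² = a² - b² = 121 - 40 = 81, so c = 9.
Foci lie on the vertical axis through the center: (h, k ± c).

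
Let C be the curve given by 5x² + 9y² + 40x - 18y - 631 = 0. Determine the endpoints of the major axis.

(-16, 1) and (8, 1)

Collect terms: 5(x² + 8x) + 9(y² - 2y) = 631
5(x + 4)² + 9(y - 1)² = 631 + 80 + 9 = 720
Divide through by 720 to get (x + 4)²/144 + (y - 1)²/80 = 1.
Ellipse, center (-4, 1), major axis horizontal; a² = 144, b² = 80.
a = 12. Vertices at (h ± a, k).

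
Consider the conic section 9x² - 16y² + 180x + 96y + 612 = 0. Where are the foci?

Rearranging, 9(x² + 20x) -16(y² - 6y) = -612.
Complete the square: 9(x + 10)² -16(y - 3)² = -612 + 900 - 144 = 144
Divide through by 144 to get (x + 10)²/16 - (y - 3)²/9 = 1.
Hyperbola, center (-10, 3), transverse axis horizontal; a² = 16, b² = 9.
c² = a² + b² = 16 + 9 = 25, so c = 5.
Foci lie on the horizontal axis through the center: (h ± c, k).

(-15, 3) and (-5, 3)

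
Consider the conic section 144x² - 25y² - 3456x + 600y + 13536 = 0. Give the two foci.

Rearranging, 144(x² - 24x) -25(y² - 24y) = -13536.
144(x - 12)² -25(y - 12)² = -13536 + 20736 - 3600 = 3600
Dividing both sides by 3600: (x - 12)²/25 - (y - 12)²/144 = 1
Hyperbola, center (12, 12), transverse axis horizontal; a² = 25, b² = 144.
c² = a² + b² = 25 + 144 = 169, so c = 13.
Foci lie on the horizontal axis through the center: (h ± c, k).

(-1, 12) and (25, 12)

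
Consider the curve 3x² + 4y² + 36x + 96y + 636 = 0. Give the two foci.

Rearranging, 3(x² + 12x) + 4(y² + 24y) = -636.
Completing the square gives 3(x + 6)² + 4(y + 12)² = -636 + 108 + 576 = 48.
Divide through by 48 to get (x + 6)²/16 + (y + 12)²/12 = 1.
Ellipse, center (-6, -12), major axis horizontal; a² = 16, b² = 12.
c² = a² - b² = 16 - 12 = 4, so c = 2.
Foci lie on the horizontal axis through the center: (h ± c, k).

(-8, -12) and (-4, -12)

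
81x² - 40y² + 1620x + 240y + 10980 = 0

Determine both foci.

Rearranging, 81(x² + 20x) -40(y² - 6y) = -10980.
Complete the square: 81(x + 10)² -40(y - 3)² = -10980 + 8100 - 360 = -3240
Divide through by -3240 to get (y - 3)²/81 - (x + 10)²/40 = 1.
Hyperbola, center (-10, 3), transverse axis vertical; a² = 81, b² = 40.
c² = a² + b² = 81 + 40 = 121, so c = 11.
Foci lie on the vertical axis through the center: (h, k ± c).

(-10, -8) and (-10, 14)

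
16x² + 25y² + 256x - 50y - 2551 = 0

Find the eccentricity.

Collect terms: 16(x² + 16x) + 25(y² - 2y) = 2551
Completing the square gives 16(x + 8)² + 25(y - 1)² = 2551 + 1024 + 25 = 3600.
Divide through by 3600 to get (x + 8)²/225 + (y - 1)²/144 = 1.
Ellipse, center (-8, 1), major axis horizontal; a² = 225, b² = 144.
c² = a² - b² = 81, so c = 9.
e = c/a = 9/15 = 3/5.

e = 3/5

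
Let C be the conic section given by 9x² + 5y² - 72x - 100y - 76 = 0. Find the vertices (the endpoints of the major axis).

Collect terms: 9(x² - 8x) + 5(y² - 20y) = 76
9(x - 4)² + 5(y - 10)² = 76 + 144 + 500 = 720
Divide through by 720 to get (x - 4)²/80 + (y - 10)²/144 = 1.
Ellipse, center (4, 10), major axis vertical; a² = 144, b² = 80.
a = 12. Vertices at (h, k ± a).

(4, -2) and (4, 22)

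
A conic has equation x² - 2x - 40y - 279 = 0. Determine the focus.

(1, 3)

Only x is squared. Complete the square in x: (x - 1)² = 40(y + 7).
Vertex (1, -7); 4p = 40 so p = 10. Opens up.
Focus is p units from the vertex along the axis: (h, k + p).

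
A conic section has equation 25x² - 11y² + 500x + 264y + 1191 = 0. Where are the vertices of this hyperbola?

Rearranging, 25(x² + 20x) -11(y² - 24y) = -1191.
25(x + 10)² -11(y - 12)² = -1191 + 2500 - 1584 = -275
Divide through by -275 to get (y - 12)²/25 - (x + 10)²/11 = 1.
Hyperbola, center (-10, 12), transverse axis vertical; a² = 25, b² = 11.
a = 5. Vertices at (h, k ± a).

(-10, 7) and (-10, 17)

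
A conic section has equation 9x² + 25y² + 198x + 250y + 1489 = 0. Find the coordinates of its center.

(-11, -5)

9(x² + 22x) + 25(y² + 10y) = -1489
Complete the square: 9(x + 11)² + 25(y + 5)² = -1489 + 1089 + 625 = 225
Dividing both sides by 225: (x + 11)²/25 + (y + 5)²/9 = 1
Ellipse with center (-11, -5).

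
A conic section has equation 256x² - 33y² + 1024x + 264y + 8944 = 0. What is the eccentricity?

e = 17/16

Rearranging, 256(x² + 4x) -33(y² - 8y) = -8944.
Completing the square gives 256(x + 2)² -33(y - 4)² = -8944 + 1024 - 528 = -8448.
Divide by -8448: (y - 4)²/256 - (x + 2)²/33 = 1
Hyperbola, center (-2, 4), transverse axis vertical; a² = 256, b² = 33.
c² = a² + b² = 289, so c = 17.
e = c/a = 17/16.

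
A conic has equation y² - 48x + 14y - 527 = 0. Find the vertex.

(-12, -7)

Only y is squared. Complete the square in y: (y + 7)² = 48(x + 12).
Vertex (-12, -7); 4p = 48 so p = 12. Opens right.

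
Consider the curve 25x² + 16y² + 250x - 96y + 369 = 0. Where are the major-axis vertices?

(-5, -2) and (-5, 8)

Group: 25(x² + 10x) + 16(y² - 6y) = -369
Complete the square in x and y: 25(x + 5)² + 16(y - 3)² = -369 + 625 + 144 = 400
Divide through by 400 to get (x + 5)²/16 + (y - 3)²/25 = 1.
Ellipse, center (-5, 3), major axis vertical; a² = 25, b² = 16.
a = 5. Vertices at (h, k ± a).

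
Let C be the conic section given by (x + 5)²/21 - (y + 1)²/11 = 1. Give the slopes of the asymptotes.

Center (-5, -1). The positive term is the x-term, so the transverse axis is horizontal; a² = 21, b² = 11.
For a horizontal hyperbola the asymptotes have slope ±b/a.
Here that is ±√11/√21 = ±√231/21.

√231/21 and -√231/21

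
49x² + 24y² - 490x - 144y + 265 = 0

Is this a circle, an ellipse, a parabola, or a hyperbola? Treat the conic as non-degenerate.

No xy term. Coefficients of x² and y² are A = 49, C = 24.
A and C have the same sign but A ≠ C ⇒ ellipse.

ellipse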